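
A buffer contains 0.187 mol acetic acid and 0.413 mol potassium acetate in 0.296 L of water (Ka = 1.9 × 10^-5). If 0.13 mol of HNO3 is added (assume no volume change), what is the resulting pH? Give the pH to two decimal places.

Added H+ converts CH3COO- to CH3COOH: CH3COOH → 0.317 mol, CH3COO- → 0.283 mol.
pKa = −log(1.9 × 10^-5) = 4.721
Henderson–Hasselbalch with mole ratio 0.283/0.317: pH = 4.721 + (-0.049)

pH = 4.67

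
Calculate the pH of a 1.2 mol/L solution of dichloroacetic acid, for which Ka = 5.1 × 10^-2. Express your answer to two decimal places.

pH = 0.65

Cl2CHCOOH ⇌ Cl2CHCOO- + H+
From the ICE table, Ka = [H+]²/(1.2 − [H+]) = 5.1 × 10^-2.
[H+] is not negligible relative to C₀; solve [H+]² + 0.051·[H+] − 0.0612 = 0.
[H+] = [−0.051 + √(0.051² + 0.245)]/2 = 2.23 × 10^-1 M
pH = −log(2.23 × 10^-1) = 0.65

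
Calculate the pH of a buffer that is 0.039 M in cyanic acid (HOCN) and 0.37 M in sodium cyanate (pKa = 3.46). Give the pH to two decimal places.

pH = 4.44

Henderson–Hasselbalch: pH = pKa + log([OCN-]/[HOCN]) = 3.46 + log(0.37/0.039)
pH = 3.46 + (+0.977) = 4.44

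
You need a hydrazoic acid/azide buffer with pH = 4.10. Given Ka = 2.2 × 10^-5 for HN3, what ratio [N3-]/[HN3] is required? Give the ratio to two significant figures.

ratio = 0.28

pKa = -log(2.2 × 10^-5) = 4.658
pH = pKa + log(r) ⇒ log(r) = 4.10 − 4.658 = -0.558
r = [N3-]/[HN3] = 10^(-0.558) = 0.277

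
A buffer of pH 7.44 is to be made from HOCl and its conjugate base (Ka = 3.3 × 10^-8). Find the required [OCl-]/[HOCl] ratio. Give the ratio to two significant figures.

ratio = 0.91

pKa = -log(3.3 × 10^-8) = 7.481
pH = pKa + log(r) ⇒ log(r) = 7.44 − 7.481 = -0.041
r = [OCl-]/[HOCl] = 10^(-0.041) = 0.91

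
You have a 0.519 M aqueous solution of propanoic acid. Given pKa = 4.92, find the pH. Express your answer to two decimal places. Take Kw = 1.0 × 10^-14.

pH = 2.60

CH3CH2COOH ⇌ CH3CH2COO- + H+
Ka = 10^(−4.92) = 1.20 × 10^-5
From the ICE table, Ka = [H+]²/(0.519 − [H+]) = 1.20 × 10^-5.
Since Ka ≪ C₀, [H+] ≈ √(Ka·C₀) = 2.50 × 10^-3 M.
pH = −log[H+] = −log(2.50 × 10^-3) = 2.60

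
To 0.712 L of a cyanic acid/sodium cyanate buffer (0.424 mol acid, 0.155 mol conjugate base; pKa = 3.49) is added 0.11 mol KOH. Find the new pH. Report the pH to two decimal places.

pH = 3.42

OH- converts HOCN to OCN-: HOCN → 0.314 mol, OCN- → 0.265 mol.
pH = pKa + log([A⁻]/[HA]) = 3.49 + log(0.265/0.314) = 3.49 -0.074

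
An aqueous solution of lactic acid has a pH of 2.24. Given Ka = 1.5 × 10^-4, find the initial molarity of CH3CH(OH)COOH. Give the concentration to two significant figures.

[H+] = 10^(-2.24) = 5.75 × 10^-3 M = x
Ka = x²/(C₀ − x) ⇒ C₀ = x + x²/Ka
C₀ = 5.75 × 10^-3 + (5.75 × 10^-3)²/(1.5 × 10^-4) = 2.26 × 10^-1 M

C₀ = 2.3 × 10^-1 M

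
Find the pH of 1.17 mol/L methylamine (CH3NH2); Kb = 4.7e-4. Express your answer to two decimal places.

CH3NH2 + H2O ⇌ CH3NH3+ + OH-
Let x = [OH-] at equilibrium. Kb = x²/(1.17 − x).
Neglecting x in the denominator: x = √(4.7 × 10^-4 × 1.17) = 2.34 × 10^-2 M
(x/C₀ = 2% < 5%, so the approximation holds.)
pOH = 1.63, so pH = 14.00 − pOH = 12.37

pH = 12.37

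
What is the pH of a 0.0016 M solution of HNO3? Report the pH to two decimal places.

pH = 2.80

HNO3 is a strong acid and dissociates completely, so [H+] = 0.0016 M.
pH = -log(0.0016) = 2.80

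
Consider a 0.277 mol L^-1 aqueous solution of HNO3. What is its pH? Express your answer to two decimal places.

pH = 0.56

HNO3 is a strong acid and dissociates completely, so [H+] = 0.277 M.
pH = -log(0.277) = 0.56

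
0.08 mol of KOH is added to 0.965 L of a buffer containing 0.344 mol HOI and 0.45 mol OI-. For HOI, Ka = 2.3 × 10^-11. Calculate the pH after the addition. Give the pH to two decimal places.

pH = 10.94

After neutralization: n(HOI) = 0.264 mol, n(OI-) = 0.53 mol.
pKa = −log(2.3 × 10^-11) = 10.638
Henderson–Hasselbalch with mole ratio 0.53/0.264: pH = 10.638 + (+0.303)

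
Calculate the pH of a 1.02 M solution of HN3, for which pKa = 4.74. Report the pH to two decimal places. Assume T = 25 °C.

pH = 2.37

HN3 ⇌ N3- + H+
Ka = 10^(−4.74) = 1.82 × 10^-5
From the ICE table, Ka = x²/(1.02 − x) = 1.82 × 10^-5.
Neglecting x in the denominator: x = √(1.82 × 10^-5 × 1.02) = 4.31 × 10^-3 M
pH = −log(4.31 × 10^-3) = 2.37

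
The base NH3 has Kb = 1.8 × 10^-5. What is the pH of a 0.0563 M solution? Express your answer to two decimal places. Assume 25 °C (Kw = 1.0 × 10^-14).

NH3 + H2O ⇌ NH4+ + OH-
From the ICE table, Kb = x²/(0.0563 − x) = 1.8 × 10^-5.
Assume x ≪ 0.0563: x ≈ √(1.8 × 10^-5 × 0.0563) = 1.01 × 10^-3 M
pOH = −log(1.01 × 10^-3) = 3.00; pH = 14.00 − 3.00 = 11.00

pH = 11.00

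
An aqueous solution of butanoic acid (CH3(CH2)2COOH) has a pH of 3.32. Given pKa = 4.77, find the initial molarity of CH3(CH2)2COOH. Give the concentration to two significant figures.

[H+] = 10^(-3.32) = 4.79 × 10^-4 M = x
Ka = 10^(−4.77) = 1.70 × 10^-5
Ka = x²/(C₀ − x) ⇒ C₀ = x + x²/Ka
C₀ = 4.79 × 10^-4 + (4.79 × 10^-4)²/(1.70 × 10^-5) = 1.40 × 10^-2 M

C₀ = 1.4 × 10^-2 M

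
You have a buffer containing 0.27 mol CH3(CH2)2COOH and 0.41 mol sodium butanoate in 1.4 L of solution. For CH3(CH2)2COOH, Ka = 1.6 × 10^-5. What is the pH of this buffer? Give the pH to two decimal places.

pKa = −log(1.6 × 10^-5) = 4.796
pH = pKa + log([A⁻]/[HA]) = 4.796 + log(0.41/0.27)
pH = 4.796 + (+0.181) = 4.98

pH = 4.98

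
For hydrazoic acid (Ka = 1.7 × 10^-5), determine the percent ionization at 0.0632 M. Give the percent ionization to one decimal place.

1.6%

HN3 ⇌ N3- + H+; let x = [H+] at equilibrium.
x ≈ √(Ka·C₀) = √(1.7 × 10^-5 × 0.0632) = 1.04 × 10^-3 M
% ionization = x/C₀ × 100% = 1.04 × 10^-3/0.0632 × 100% = 1.6%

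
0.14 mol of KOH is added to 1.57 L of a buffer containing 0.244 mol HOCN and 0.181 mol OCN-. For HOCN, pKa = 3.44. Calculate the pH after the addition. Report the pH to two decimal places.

pH = 3.93

After neutralization: n(HOCN) = 0.104 mol, n(OCN-) = 0.321 mol.
Henderson–Hasselbalch with mole ratio 0.321/0.104: pH = 3.44 + (+0.489)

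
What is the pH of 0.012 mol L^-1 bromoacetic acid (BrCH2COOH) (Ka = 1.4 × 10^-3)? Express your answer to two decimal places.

pH = 2.46

BrCH2COOH ⇌ BrCH2COO- + H+
From the ICE table, Ka = [H+]²/(0.012 − [H+]) = 1.4 × 10^-3.
Here C₀/Ka ≈ 8.57, so the small-[H+] approximation fails. Use the quadratic:
[H+] = (−Ka + √(Ka² + 4·Ka·C₀))/2 = 3.46 × 10^-3 M
pH = −log(3.46 × 10^-3) = 2.46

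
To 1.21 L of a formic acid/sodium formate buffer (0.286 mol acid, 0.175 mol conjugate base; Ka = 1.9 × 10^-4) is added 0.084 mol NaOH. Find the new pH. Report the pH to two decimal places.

After neutralization: n(HCOOH) = 0.202 mol, n(HCOO-) = 0.259 mol.
pKa = −log(1.9 × 10^-4) = 3.721
Henderson–Hasselbalch with mole ratio 0.259/0.202: pH = 3.721 + (+0.108)

pH = 3.83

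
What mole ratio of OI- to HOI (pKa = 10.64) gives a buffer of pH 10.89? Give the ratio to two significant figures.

ratio = 1.8

pH = pKa + log(r) ⇒ log(r) = 10.89 − 10.64 = +0.25
r = [OI-]/[HOI] = 10^(+0.25) = 1.78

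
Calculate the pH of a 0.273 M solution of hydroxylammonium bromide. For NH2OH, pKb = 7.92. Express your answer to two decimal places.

pH = 3.32

NH3OH+ is the conjugate acid of the weak base NH2OH.
Kb = 10^(−7.92) = 1.20 × 10^-8
Ka = Kw/Kb = 1.0×10^-14 / 1.20 × 10^-8 = 8.33 × 10^-7
Ka = [H+]²/(0.273 − [H+]) = 8.33 × 10^-7
Since Ka ≪ C₀, [H+] ≈ √(Ka·C₀) = 4.77 × 10^-4 M.
pH = −log[H+] = −log(4.77 × 10^-4) = 3.32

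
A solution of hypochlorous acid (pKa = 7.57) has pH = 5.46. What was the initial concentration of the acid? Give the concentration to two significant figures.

C₀ = 4.5 × 10^-4 M

[H+] = 10^(-5.46) = 3.47 × 10^-6 M = x
Ka = 10^(−7.57) = 2.69 × 10^-8
Ka = x²/(C₀ − x) ⇒ C₀ = x + x²/Ka
C₀ = 3.47 × 10^-6 + (3.47 × 10^-6)²/(2.69 × 10^-8) = 4.51 × 10^-4 M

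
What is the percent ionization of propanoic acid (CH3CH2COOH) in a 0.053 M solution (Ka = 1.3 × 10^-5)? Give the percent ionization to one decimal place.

CH3CH2COOH ⇌ CH3CH2COO- + H+; let x = [H+] at equilibrium.
x ≈ √(Ka·C₀) = √(1.3 × 10^-5 × 0.053) = 8.30 × 10^-4 M
Fraction ionized = 8.30 × 10^-4 / 0.053 = 0.0157 → 1.6%

1.6%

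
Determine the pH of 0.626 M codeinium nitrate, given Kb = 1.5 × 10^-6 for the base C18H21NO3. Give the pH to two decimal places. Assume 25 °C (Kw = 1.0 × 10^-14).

C18H22NO3+ is the conjugate acid of the weak base C18H21NO3.
Ka = Kw/Kb = 1.0×10^-14 / 1.5 × 10^-6 = 6.67 × 10^-9
Let x = [H+] at equilibrium. Ka = x²/(0.626 − x).
Neglecting x in the denominator: x = √(6.67 × 10^-9 × 0.626) = 6.46 × 10^-5 M
pH = −log[H+] = −log(6.46 × 10^-5) = 4.19

pH = 4.19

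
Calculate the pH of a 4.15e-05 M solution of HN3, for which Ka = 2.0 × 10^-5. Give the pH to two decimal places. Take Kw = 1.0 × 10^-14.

pH = 4.69

HN3 ⇌ N3- + H+
From the ICE table, Ka = x²/(4.15e-05 − x) = 2.0 × 10^-5.
The 5% rule fails; solving x² + Ka·x − Ka·C₀ = 0 exactly:
x = [−2e-05 + √(2e-05² + 3.32e-09)]/2 = 2.05 × 10^-5 M
pH = −log(2.05 × 10^-5) = 4.69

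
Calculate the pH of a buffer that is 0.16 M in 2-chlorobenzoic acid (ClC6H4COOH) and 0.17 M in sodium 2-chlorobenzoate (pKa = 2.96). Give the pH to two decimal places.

Henderson–Hasselbalch: pH = pKa + log([ClC6H4COO-]/[ClC6H4COOH]) = 2.96 + log(0.17/0.16)
pH = 2.96 + (+0.026) = 2.99

pH = 2.99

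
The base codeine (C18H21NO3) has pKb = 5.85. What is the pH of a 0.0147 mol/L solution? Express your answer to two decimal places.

pH = 10.16

C18H21NO3 + H2O ⇌ C18H22NO3+ + OH-
Kb = 10^(−5.85) = 1.41 × 10^-6
Kb = [OH-]²/(0.0147 − [OH-]) = 1.41 × 10^-6
Since Kb ≪ C₀, [OH-] ≈ √(Kb·C₀) = 1.44 × 10^-4 M.
Check: 0.98% ionized — well under 5%, approximation valid.
pOH = −log(1.44 × 10^-4) = 3.84; pH = 14.00 − 3.84 = 10.16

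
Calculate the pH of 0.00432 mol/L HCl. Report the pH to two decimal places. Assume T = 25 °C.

HCl is a strong acid and dissociates completely, so [H+] = 0.00432 M.
pH = -log(0.00432) = 2.36

pH = 2.36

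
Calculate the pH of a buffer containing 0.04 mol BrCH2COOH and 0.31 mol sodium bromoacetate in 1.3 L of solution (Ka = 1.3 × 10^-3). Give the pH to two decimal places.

pKa = −log(1.3 × 10^-3) = 2.886
Henderson–Hasselbalch: pH = pKa + log([BrCH2COO-]/[BrCH2COOH]) = 2.886 + log(0.31/0.04)
pH = 2.886 + (+0.889) = 3.78

pH = 3.78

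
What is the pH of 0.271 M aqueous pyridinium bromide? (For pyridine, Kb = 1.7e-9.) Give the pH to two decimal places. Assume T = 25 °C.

C5H5NH+ is the conjugate acid of the weak base C5H5N.
Ka = Kw/Kb = 1.0×10^-14 / 1.7 × 10^-9 = 5.88 × 10^-6
Let x = [H+] at equilibrium. Ka = x²/(0.271 − x).
Assume x ≪ 0.271: x ≈ √(5.88 × 10^-6 × 0.271) = 1.26 × 10^-3 M
(x/C₀ = 0.47% < 5%, so the approximation holds.)
pH = −log[H+] = −log(1.26 × 10^-3) = 2.90

pH = 2.90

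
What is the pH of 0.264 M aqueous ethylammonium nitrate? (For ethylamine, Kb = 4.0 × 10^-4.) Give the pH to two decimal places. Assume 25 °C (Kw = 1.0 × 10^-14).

C2H5NH3+ is the conjugate acid of the weak base C2H5NH2.
Ka = Kw/Kb = 1.0×10^-14 / 4.0 × 10^-4 = 2.50 × 10^-11
Ka = x²/(0.264 − x) = 2.50 × 10^-11
Assume x ≪ 0.264: x ≈ √(2.50 × 10^-11 × 0.264) = 2.57 × 10^-6 M
Check: 0.00097% ionized — well under 5%, approximation valid.
pH = −log(2.57 × 10^-6) = 5.59

pH = 5.59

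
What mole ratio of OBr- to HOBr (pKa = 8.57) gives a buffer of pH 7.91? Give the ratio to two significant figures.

pH = pKa + log(r) ⇒ log(r) = 7.91 − 8.57 = -0.66
r = [OBr-]/[HOBr] = 10^(-0.66) = 0.219

ratio = 0.22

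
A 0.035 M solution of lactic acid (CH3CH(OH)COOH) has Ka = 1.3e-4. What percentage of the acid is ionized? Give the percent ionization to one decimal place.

CH3CH(OH)COOH ⇌ CH3CH(OH)COO- + H+; let x = [H+] at equilibrium.
Solve x² + 0.00013x − 4.55e-06 = 0 → x = 2.07 × 10^-3 M
% ionization = x/C₀ × 100% = 2.07 × 10^-3/0.035 × 100% = 5.9%

5.9%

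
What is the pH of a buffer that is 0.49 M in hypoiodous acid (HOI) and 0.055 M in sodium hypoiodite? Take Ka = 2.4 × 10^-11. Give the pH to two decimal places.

pH = 9.67

pKa = −log(2.4 × 10^-11) = 10.620
Using pH = pKa + log([base]/[acid]) with [base]/[acid] = 0.055/0.49:
pH = 10.620 + (-0.950) = 9.67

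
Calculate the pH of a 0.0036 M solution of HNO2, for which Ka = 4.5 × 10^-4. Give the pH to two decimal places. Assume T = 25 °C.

HNO2 ⇌ NO2- + H+
Let x = [H+] at equilibrium. Ka = x²/(0.0036 − x).
x is not negligible relative to C₀; solve x² + 0.00045·x − 1.62e-06 = 0.
x = [−0.00045 + √(0.00045² + 6.48e-06)]/2 = 1.07 × 10^-3 M
pH = −log(1.07 × 10^-3) = 2.97

pH = 2.97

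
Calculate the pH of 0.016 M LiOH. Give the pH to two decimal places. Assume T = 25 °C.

LiOH is a strong base; [OH-] = 0.016 M.
pOH = -log(0.016) = 1.80
pH = 14.00 - 1.80 = 12.20

pH = 12.20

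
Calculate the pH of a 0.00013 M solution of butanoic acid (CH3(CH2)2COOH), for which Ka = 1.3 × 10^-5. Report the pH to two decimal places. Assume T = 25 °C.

CH3(CH2)2COOH ⇌ CH3(CH2)2COO- + H+
From the ICE table, Ka = x²/(0.00013 − x) = 1.3 × 10^-5.
Here C₀/Ka ≈ 10, so the small-x approximation fails. Use the quadratic:
x = [−1.3e-05 + √(1.3e-05² + 6.76e-09)]/2 = 3.51 × 10^-5 M
pH = −log(3.51 × 10^-5) = 4.45

pH = 4.45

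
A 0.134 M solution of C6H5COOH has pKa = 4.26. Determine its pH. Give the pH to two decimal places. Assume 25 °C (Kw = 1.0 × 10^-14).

pH = 2.57

C6H5COOH ⇌ C6H5COO- + H+
Ka = 10^(−4.26) = 5.50 × 10^-5
Ka = x²/(0.134 − x) = 5.50 × 10^-5
Neglecting x in the denominator: x = √(5.50 × 10^-5 × 0.134) = 2.71 × 10^-3 M
pH = −log[H+] = −log(2.71 × 10^-3) = 2.57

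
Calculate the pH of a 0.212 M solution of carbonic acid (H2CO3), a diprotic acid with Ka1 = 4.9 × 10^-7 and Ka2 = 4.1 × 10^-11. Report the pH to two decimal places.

Since Ka1 ≫ Ka2, the first ionization dominates [H+].
Ka1 = x²/(0.212 − x) = 4.9 × 10^-7
x ≈ √(4.9 × 10^-7 × 0.212) = 3.22 × 10^-4 M
pH = −log(3.22 × 10^-4) = 3.49

pH = 3.49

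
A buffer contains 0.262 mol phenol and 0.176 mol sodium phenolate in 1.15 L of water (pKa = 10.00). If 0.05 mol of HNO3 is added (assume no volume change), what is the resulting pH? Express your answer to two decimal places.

pH = 9.61

After neutralization: n(C6H5OH) = 0.312 mol, n(C6H5O-) = 0.126 mol.
Henderson–Hasselbalch with mole ratio 0.126/0.312: pH = 10.00 + (-0.394)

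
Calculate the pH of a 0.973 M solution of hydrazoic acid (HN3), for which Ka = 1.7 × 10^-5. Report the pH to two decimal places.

pH = 2.39

HN3 ⇌ N3- + H+
Ka = [H+]²/(0.973 − [H+]) = 1.7 × 10^-5
Since Ka ≪ C₀, [H+] ≈ √(Ka·C₀) = 4.07 × 10^-3 M.
pH = −log(4.07 × 10^-3) = 2.39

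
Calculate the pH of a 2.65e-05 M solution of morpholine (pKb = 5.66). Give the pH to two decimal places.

pH = 8.82

C4H8ONH + H2O ⇌ C4H8ONH2+ + OH-
Kb = 10^(−5.66) = 2.19 × 10^-6
From the ICE table, Kb = x²/(2.65e-05 − x) = 2.19 × 10^-6.
The 5% rule fails; solving x² + Kb·x − Kb·C₀ = 0 exactly:
x = [−2.19e-06 + √(2.19e-06² + 2.32e-10)]/2 = 6.60 × 10^-6 M
pOH = −log(6.60 × 10^-6) = 5.18; pH = 14.00 − 5.18 = 8.82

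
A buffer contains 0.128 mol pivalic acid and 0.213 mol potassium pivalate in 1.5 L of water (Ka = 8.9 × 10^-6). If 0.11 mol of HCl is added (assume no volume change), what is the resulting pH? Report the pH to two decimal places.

Added H+ converts (CH3)3CCOO- to (CH3)3CCOOH: (CH3)3CCOOH → 0.238 mol, (CH3)3CCOO- → 0.103 mol.
pKa = −log(8.9 × 10^-6) = 5.051
pH = pKa + log([A⁻]/[HA]) = 5.051 + log(0.103/0.238) = 5.051 -0.364

pH = 4.69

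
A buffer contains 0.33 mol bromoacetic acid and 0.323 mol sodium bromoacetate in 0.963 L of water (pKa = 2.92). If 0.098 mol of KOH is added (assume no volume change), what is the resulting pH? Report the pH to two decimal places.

pH = 3.18

OH- converts BrCH2COOH to BrCH2COO-: BrCH2COOH → 0.232 mol, BrCH2COO- → 0.421 mol.
pH = pKa + log([A⁻]/[HA]) = 2.92 + log(0.421/0.232) = 2.92 +0.259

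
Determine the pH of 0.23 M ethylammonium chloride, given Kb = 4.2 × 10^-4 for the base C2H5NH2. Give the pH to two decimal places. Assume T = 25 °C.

C2H5NH3+ is the conjugate acid of the weak base C2H5NH2.
Ka = Kw/Kb = 1.0×10^-14 / 4.2 × 10^-4 = 2.38 × 10^-11
Ka = [H+]²/(0.23 − [H+]) = 2.38 × 10^-11
Neglecting [H+] in the denominator: [H+] = √(2.38 × 10^-11 × 0.23) = 2.34 × 10^-6 M
Check: 0.001% ionized — well under 5%, approximation valid.
pH = −log[H+] = −log(2.34 × 10^-6) = 5.63

pH = 5.63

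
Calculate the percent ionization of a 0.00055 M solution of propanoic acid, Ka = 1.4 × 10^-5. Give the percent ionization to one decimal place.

14.7%

CH3CH2COOH ⇌ CH3CH2COO- + H+; let x = [H+] at equilibrium.
Ka = x²/(C₀ − x); solving the quadratic gives x = 8.10 × 10^-5 M.
% ionization = x/C₀ × 100% = 8.10 × 10^-5/0.00055 × 100% = 14.7%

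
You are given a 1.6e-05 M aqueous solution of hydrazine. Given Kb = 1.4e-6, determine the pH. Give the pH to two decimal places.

pH = 8.61

N2H4 + H2O ⇌ N2H5+ + OH-
From the ICE table, Kb = x²/(1.6e-05 − x) = 1.4 × 10^-6.
x is not negligible relative to C₀; solve x² + 1.4e-06·x − 2.24e-11 = 0.
x = (−Kb + √(Kb² + 4·Kb·C₀))/2 = 4.08 × 10^-6 M
pOH = −log(4.08 × 10^-6) = 5.39; pH = 14.00 − 5.39 = 8.61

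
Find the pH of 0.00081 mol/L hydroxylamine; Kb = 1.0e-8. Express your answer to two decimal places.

pH = 8.45

NH2OH + H2O ⇌ NH3OH+ + OH-
From the ICE table, Kb = [OH-]²/(0.00081 − [OH-]) = 1.0 × 10^-8.
Neglecting [OH-] in the denominator: [OH-] = √(1.0 × 10^-8 × 0.00081) = 2.85 × 10^-6 M
pOH = 5.55, so pH = 14.00 − pOH = 8.45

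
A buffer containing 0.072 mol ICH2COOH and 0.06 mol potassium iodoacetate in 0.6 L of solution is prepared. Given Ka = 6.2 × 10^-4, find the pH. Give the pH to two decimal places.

pKa = −log(6.2 × 10^-4) = 3.208
Using pH = pKa + log([base]/[acid]) with [base]/[acid] = 0.06/0.072:
pH = 3.208 + (-0.079) = 3.13

pH = 3.13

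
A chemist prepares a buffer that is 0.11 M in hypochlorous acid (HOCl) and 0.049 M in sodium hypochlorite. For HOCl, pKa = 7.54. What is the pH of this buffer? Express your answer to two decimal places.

Using pH = pKa + log([base]/[acid]) with [base]/[acid] = 0.049/0.11:
pH = 7.54 + (-0.351) = 7.19

pH = 7.19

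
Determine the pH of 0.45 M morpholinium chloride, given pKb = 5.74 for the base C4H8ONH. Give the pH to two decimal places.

C4H8ONH2+ is the conjugate acid of the weak base C4H8ONH.
Kb = 10^(−5.74) = 1.82 × 10^-6
Ka = Kw/Kb = 1.0×10^-14 / 1.82 × 10^-6 = 5.49 × 10^-9
From the ICE table, Ka = x²/(0.45 − x) = 5.49 × 10^-9.
Neglecting x in the denominator: x = √(5.49 × 10^-9 × 0.45) = 4.97 × 10^-5 M
(x/C₀ = 0.011% < 5%, so the approximation holds.)
pH = −log(4.97 × 10^-5) = 4.30

pH = 4.30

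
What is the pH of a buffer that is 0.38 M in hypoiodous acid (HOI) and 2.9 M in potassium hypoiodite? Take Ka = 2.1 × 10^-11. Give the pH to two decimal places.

pKa = −log(2.1 × 10^-11) = 10.678
Henderson–Hasselbalch: pH = pKa + log([OI-]/[HOI]) = 10.678 + log(2.9/0.38)
pH = 10.678 + (+0.883) = 11.56

pH = 11.56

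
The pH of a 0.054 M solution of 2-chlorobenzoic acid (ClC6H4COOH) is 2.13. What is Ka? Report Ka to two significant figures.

Ka = 1.2 × 10^-3

[H+] = 10^(-2.13) = 7.41 × 10^-3 M
At equilibrium [HA] = 0.054 − 7.41 × 10^-3 = 4.66 × 10^-2 M
Ka = [H+][A-]/[HA] = (7.41 × 10^-3)² / 4.66 × 10^-2 = 1.2 × 10^-3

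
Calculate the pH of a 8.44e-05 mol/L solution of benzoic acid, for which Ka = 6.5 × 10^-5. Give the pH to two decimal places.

pH = 4.32

C6H5COOH ⇌ C6H5COO- + H+
Ka = [H+]²/(8.44e-05 − [H+]) = 6.5 × 10^-5
Here C₀/Ka ≈ 1.3, so the small-[H+] approximation fails. Use the quadratic:
[H+] = (−Ka + √(Ka² + 4·Ka·C₀))/2 = 4.84 × 10^-5 M
pH = −log[H+] = −log(4.84 × 10^-5) = 4.32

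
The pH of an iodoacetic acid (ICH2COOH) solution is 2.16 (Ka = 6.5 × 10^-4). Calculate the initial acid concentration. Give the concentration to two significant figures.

[H+] = 10^(-2.16) = 6.92 × 10^-3 M = x
Ka = x²/(C₀ − x) ⇒ C₀ = x + x²/Ka
C₀ = 6.92 × 10^-3 + (6.92 × 10^-3)²/(6.5 × 10^-4) = 8.06 × 10^-2 M

C₀ = 8.1 × 10^-2 M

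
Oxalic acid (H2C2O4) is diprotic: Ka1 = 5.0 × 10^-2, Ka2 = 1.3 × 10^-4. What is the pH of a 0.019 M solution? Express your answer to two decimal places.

pH = 1.83

Since Ka1 ≫ Ka2, the first ionization dominates [H+].
Ka1 = x²/(0.019 − x) = 5.0 × 10^-2
Solving the quadratic: x = (−Ka1 + √(Ka1² + 4·Ka1·C₀))/2 = 1.47 × 10^-2 M
pH = −log(1.47 × 10^-2) = 1.83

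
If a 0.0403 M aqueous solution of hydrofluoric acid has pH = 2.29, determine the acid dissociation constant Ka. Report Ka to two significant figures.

[H+] = 10^(-2.29) = 5.13 × 10^-3 M
At equilibrium [HA] = 0.0403 − 5.13 × 10^-3 = 3.52 × 10^-2 M
Ka = [H+][A-]/[HA] = (5.13 × 10^-3)² / 3.52 × 10^-2 = 7.5 × 10^-4

Ka = 7.5 × 10^-4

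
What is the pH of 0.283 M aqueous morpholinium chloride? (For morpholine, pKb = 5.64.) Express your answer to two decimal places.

pH = 4.45

C4H8ONH2+ is the conjugate acid of the weak base C4H8ONH.
Kb = 10^(−5.64) = 2.29 × 10^-6
Ka = Kw/Kb = 1.0×10^-14 / 2.29 × 10^-6 = 4.37 × 10^-9
From the ICE table, Ka = x²/(0.283 − x) = 4.37 × 10^-9.
Assume x ≪ 0.283: x ≈ √(4.37 × 10^-9 × 0.283) = 3.52 × 10^-5 M
(x/C₀ = 0.012% < 5%, so the approximation holds.)
pH = −log[H+] = −log(3.52 × 10^-5) = 4.45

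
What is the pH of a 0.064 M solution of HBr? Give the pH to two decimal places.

HBr is a strong acid and dissociates completely, so [H+] = 0.064 M.
pH = -log(0.064) = 1.19

pH = 1.19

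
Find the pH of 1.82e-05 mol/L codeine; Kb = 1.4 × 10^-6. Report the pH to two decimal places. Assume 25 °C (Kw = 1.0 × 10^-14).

pH = 8.64

C18H21NO3 + H2O ⇌ C18H22NO3+ + OH-
From the ICE table, Kb = x²/(1.82e-05 − x) = 1.4 × 10^-6.
The 5% rule fails; solving x² + Kb·x − Kb·C₀ = 0 exactly:
x = [−1.4e-06 + √(1.4e-06² + 1.02e-10)]/2 = 4.40 × 10^-6 M
pOH = −log(4.40 × 10^-6) = 5.36; pH = 14.00 − 5.36 = 8.64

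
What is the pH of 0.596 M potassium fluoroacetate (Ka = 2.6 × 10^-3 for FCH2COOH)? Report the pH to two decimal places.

FCH2COO- is the conjugate base of the weak acid FCH2COOH.
Kb = Kw/Ka = 1.0×10^-14 / 2.6 × 10^-3 = 3.85 × 10^-12
From the ICE table, Kb = [OH-]²/(0.596 − [OH-]) = 3.85 × 10^-12.
Since Kb ≪ C₀, [OH-] ≈ √(Kb·C₀) = 1.51 × 10^-6 M.
([OH-]/C₀ = 0.00025% < 5%, so the approximation holds.)
pOH = 5.82, so pH = 14.00 − pOH = 8.18

pH = 8.18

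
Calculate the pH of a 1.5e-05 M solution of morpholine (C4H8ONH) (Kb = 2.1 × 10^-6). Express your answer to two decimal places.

pH = 8.67

C4H8ONH + H2O ⇌ C4H8ONH2+ + OH-
From the ICE table, Kb = x²/(1.5e-05 − x) = 2.1 × 10^-6.
Here C₀/Kb ≈ 7.14, so the small-x approximation fails. Use the quadratic:
x = (−Kb + √(Kb² + 4·Kb·C₀))/2 = 4.66 × 10^-6 M
pOH = −log(4.66 × 10^-6) = 5.33; pH = 14.00 − 5.33 = 8.67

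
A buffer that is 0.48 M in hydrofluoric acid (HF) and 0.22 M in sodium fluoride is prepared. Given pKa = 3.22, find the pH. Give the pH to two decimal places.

pH = 2.88

pH = pKa + log([A⁻]/[HA]) = 3.22 + log(0.22/0.48)
pH = 3.22 + (-0.339) = 2.88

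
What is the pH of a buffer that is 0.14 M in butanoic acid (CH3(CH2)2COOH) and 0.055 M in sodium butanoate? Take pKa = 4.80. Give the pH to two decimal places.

pH = 4.39

Henderson–Hasselbalch: pH = pKa + log([CH3(CH2)2COO-]/[CH3(CH2)2COOH]) = 4.80 + log(0.055/0.14)
pH = 4.80 + (-0.406) = 4.39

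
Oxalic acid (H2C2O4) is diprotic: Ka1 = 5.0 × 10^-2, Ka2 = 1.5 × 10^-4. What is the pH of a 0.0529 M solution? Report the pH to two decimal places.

pH = 1.49

Since Ka1 ≫ Ka2, the first ionization dominates [H+].
Ka1 = x²/(0.0529 − x) = 5.0 × 10^-2
Solving the quadratic: x = (−Ka1 + √(Ka1² + 4·Ka1·C₀))/2 = 3.22 × 10^-2 M
pH = −log(3.22 × 10^-2) = 1.49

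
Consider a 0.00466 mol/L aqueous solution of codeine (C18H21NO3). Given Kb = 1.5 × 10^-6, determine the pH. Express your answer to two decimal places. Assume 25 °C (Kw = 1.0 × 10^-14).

C18H21NO3 + H2O ⇌ C18H22NO3+ + OH-
Let x = [OH-] at equilibrium. Kb = x²/(0.00466 − x).
Neglecting x in the denominator: x = √(1.5 × 10^-6 × 0.00466) = 8.36 × 10^-5 M
Check: 1.8% ionized — well under 5%, approximation valid.
pOH = 4.08, so pH = 14.00 − pOH = 9.92

pH = 9.92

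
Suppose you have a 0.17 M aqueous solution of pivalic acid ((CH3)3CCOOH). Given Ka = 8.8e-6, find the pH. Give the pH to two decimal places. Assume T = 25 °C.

(CH3)3CCOOH ⇌ (CH3)3CCOO- + H+
From the ICE table, Ka = x²/(0.17 − x) = 8.8 × 10^-6.
Since Ka ≪ C₀, x ≈ √(Ka·C₀) = 1.22 × 10^-3 M.
(x/C₀ = 0.72% < 5%, so the approximation holds.)
pH = −log(1.22 × 10^-3) = 2.91

pH = 2.91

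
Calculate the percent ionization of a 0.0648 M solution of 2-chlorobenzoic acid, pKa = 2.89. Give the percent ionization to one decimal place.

ClC6H4COOH ⇌ ClC6H4COO- + H+; let x = [H+] at equilibrium.
Ka = 10^(−2.89) = 1.29 × 10^-3
Ka = x²/(C₀ − x); solving the quadratic gives x = 8.52 × 10^-3 M.
Fraction ionized = 8.52 × 10^-3 / 0.0648 = 0.1315 → 13.1%

13.1%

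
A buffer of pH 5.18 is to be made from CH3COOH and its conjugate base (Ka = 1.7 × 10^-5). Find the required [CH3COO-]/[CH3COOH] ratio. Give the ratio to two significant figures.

pKa = -log(1.7 × 10^-5) = 4.770
pH = pKa + log(r) ⇒ log(r) = 5.18 − 4.770 = +0.410
r = [CH3COO-]/[CH3COOH] = 10^(+0.410) = 2.57

ratio = 2.6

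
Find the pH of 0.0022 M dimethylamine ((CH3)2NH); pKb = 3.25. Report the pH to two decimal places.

pH = 10.94

(CH3)2NH + H2O ⇌ (CH3)2NH2+ + OH-
Kb = 10^(−3.25) = 5.62 × 10^-4
Kb = [OH-]²/(0.0022 − [OH-]) = 5.62 × 10^-4
[OH-] is not negligible relative to C₀; solve [OH-]² + 0.000562·[OH-] − 1.24e-06 = 0.
[OH-] = [−0.000562 + √(0.000562² + 4.95e-06)]/2 = 8.66 × 10^-4 M
pOH = −log(8.66 × 10^-4) = 3.06; pH = 14.00 − 3.06 = 10.94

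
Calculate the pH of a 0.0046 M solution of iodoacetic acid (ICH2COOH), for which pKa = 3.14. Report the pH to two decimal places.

pH = 2.82

ICH2COOH ⇌ ICH2COO- + H+
Ka = 10^(−3.14) = 7.24 × 10^-4
Ka = x²/(0.0046 − x) = 7.24 × 10^-4
x is not negligible relative to C₀; solve x² + 0.000724·x − 3.33e-06 = 0.
x = (−Ka + √(Ka² + 4·Ka·C₀))/2 = 1.50 × 10^-3 M
pH = −log[H+] = −log(1.50 × 10^-3) = 2.82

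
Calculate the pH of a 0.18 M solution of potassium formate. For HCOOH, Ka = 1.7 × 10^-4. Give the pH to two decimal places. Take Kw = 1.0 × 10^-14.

HCOO- is the conjugate base of the weak acid HCOOH.
Kb = Kw/Ka = 1.0×10^-14 / 1.7 × 10^-4 = 5.88 × 10^-11
Let x = [OH-] at equilibrium. Kb = x²/(0.18 − x).
Assume x ≪ 0.18: x ≈ √(5.88 × 10^-11 × 0.18) = 3.25 × 10^-6 M
(x/C₀ = 0.0018% < 5%, so the approximation holds.)
pOH = 5.49, so pH = 14.00 − pOH = 8.51

pH = 8.51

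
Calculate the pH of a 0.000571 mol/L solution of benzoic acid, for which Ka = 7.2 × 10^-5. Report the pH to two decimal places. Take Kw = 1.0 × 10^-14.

C6H5COOH ⇌ C6H5COO- + H+
Ka = x²/(0.000571 − x) = 7.2 × 10^-5
x is not negligible relative to C₀; solve x² + 7.2e-05·x − 4.11e-08 = 0.
x = [−7.2e-05 + √(7.2e-05² + 1.64e-07)]/2 = 1.70 × 10^-4 M
pH = −log(1.70 × 10^-4) = 3.77

pH = 3.77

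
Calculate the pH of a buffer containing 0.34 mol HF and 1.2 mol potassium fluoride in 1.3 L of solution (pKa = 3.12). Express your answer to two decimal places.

pH = 3.67

Henderson–Hasselbalch: pH = pKa + log([F-]/[HF]) = 3.12 + log(1.2/0.34)
pH = 3.12 + (+0.548) = 3.67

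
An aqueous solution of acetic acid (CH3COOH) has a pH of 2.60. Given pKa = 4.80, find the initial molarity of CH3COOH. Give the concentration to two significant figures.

[H+] = 10^(-2.60) = 2.51 × 10^-3 M = x
Ka = 10^(−4.80) = 1.58 × 10^-5
Ka = x²/(C₀ − x) ⇒ C₀ = x + x²/Ka
C₀ = 2.51 × 10^-3 + (2.51 × 10^-3)²/(1.58 × 10^-5) = 4.01 × 10^-1 M

C₀ = 4.0 × 10^-1 M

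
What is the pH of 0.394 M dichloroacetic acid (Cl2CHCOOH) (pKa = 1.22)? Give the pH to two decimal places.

Cl2CHCOOH ⇌ Cl2CHCOO- + H+
Ka = 10^(−1.22) = 6.03 × 10^-2
Ka = [H+]²/(0.394 − [H+]) = 6.03 × 10^-2
[H+] is not negligible relative to C₀; solve [H+]² + 0.0603·[H+] − 0.0238 = 0.
[H+] = (−Ka + √(Ka² + 4·Ka·C₀))/2 = 1.27 × 10^-1 M
pH = −log[H+] = −log(1.27 × 10^-1) = 0.90

pH = 0.90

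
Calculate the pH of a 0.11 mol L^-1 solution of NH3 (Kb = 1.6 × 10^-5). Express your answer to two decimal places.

NH3 + H2O ⇌ NH4+ + OH-
Kb = [OH-]²/(0.11 − [OH-]) = 1.6 × 10^-5
Neglecting [OH-] in the denominator: [OH-] = √(1.6 × 10^-5 × 0.11) = 1.33 × 10^-3 M
Check: 1.2% ionized — well under 5%, approximation valid.
pOH = 2.88, so pH = 14.00 − pOH = 11.12

pH = 11.12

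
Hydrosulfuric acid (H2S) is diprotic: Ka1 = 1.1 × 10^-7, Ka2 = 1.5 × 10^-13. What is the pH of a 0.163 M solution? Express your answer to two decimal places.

Ka1 ≫ Ka2, so treat the first dissociation as the only significant source of H+.
Ka1 = x²/(0.163 − x) = 1.1 × 10^-7
x ≈ √(1.1 × 10^-7 × 0.163) = 1.34 × 10^-4 M
pH = −log(1.34 × 10^-4) = 3.87

pH = 3.87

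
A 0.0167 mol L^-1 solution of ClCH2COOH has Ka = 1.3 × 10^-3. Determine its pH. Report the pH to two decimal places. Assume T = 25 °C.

pH = 2.39

ClCH2COOH ⇌ ClCH2COO- + H+
From the ICE table, Ka = x²/(0.0167 − x) = 1.3 × 10^-3.
x is not negligible relative to C₀; solve x² + 0.0013·x − 2.17e-05 = 0.
x = (−Ka + √(Ka² + 4·Ka·C₀))/2 = 4.05 × 10^-3 M
pH = −log[H+] = −log(4.05 × 10^-3) = 2.39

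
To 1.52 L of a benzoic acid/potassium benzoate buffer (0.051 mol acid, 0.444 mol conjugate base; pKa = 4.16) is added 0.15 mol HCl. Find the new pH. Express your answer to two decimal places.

pH = 4.33

After neutralization: n(C6H5COOH) = 0.201 mol, n(C6H5COO-) = 0.294 mol.
Henderson–Hasselbalch with mole ratio 0.294/0.201: pH = 4.16 + (+0.165)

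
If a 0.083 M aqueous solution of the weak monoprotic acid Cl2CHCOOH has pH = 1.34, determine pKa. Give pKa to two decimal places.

[H+] = 10^(-1.34) = 4.57 × 10^-2 M
At equilibrium [HA] = 0.083 − 4.57 × 10^-2 = 3.73 × 10^-2 M
Ka = [H+][A-]/[HA] = (4.57 × 10^-2)² / 3.73 × 10^-2 = 5.60 × 10^-2
pKa = -log(5.60 × 10^-2) = 1.25

pKa = 1.25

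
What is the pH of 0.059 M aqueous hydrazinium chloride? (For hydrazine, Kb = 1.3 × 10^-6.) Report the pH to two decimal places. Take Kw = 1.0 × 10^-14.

pH = 4.67

N2H5+ is the conjugate acid of the weak base N2H4.
Ka = Kw/Kb = 1.0×10^-14 / 1.3 × 10^-6 = 7.69 × 10^-9
From the ICE table, Ka = [H+]²/(0.059 − [H+]) = 7.69 × 10^-9.
Neglecting [H+] in the denominator: [H+] = √(7.69 × 10^-9 × 0.059) = 2.13 × 10^-5 M
([H+]/C₀ = 0.036% < 5%, so the approximation holds.)
pH = −log(2.13 × 10^-5) = 4.67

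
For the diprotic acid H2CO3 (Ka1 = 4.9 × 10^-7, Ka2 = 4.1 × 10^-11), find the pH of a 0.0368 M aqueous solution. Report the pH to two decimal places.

pH = 3.87

Ka1 ≫ Ka2, so treat the first dissociation as the only significant source of H+.
Ka1 = x²/(0.0368 − x) = 4.9 × 10^-7
x ≈ √(4.9 × 10^-7 × 0.0368) = 1.34 × 10^-4 M
pH = −log(1.34 × 10^-4) = 3.87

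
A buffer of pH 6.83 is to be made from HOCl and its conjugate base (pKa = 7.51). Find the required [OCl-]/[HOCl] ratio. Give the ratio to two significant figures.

pH = pKa + log(r) ⇒ log(r) = 6.83 − 7.51 = -0.68
r = [OCl-]/[HOCl] = 10^(-0.68) = 0.209

ratio = 0.21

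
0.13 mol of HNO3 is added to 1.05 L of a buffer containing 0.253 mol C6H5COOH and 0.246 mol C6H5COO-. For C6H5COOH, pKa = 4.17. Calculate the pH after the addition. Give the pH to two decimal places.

Added H+ converts C6H5COO- to C6H5COOH: C6H5COOH → 0.383 mol, C6H5COO- → 0.116 mol.
pH = pKa + log(n_C6H5COO-/n_C6H5COOH) = 4.17 + log(0.116/0.383) = 4.17 + (-0.519)

pH = 3.65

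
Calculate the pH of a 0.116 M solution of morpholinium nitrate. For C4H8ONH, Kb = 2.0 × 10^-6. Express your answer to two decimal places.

pH = 4.62

C4H8ONH2+ is the conjugate acid of the weak base C4H8ONH.
Ka = Kw/Kb = 1.0×10^-14 / 2.0 × 10^-6 = 5.00 × 10^-9
Let x = [H+] at equilibrium. Ka = x²/(0.116 − x).
Since Ka ≪ C₀, x ≈ √(Ka·C₀) = 2.41 × 10^-5 M.
pH = −log(2.41 × 10^-5) = 4.62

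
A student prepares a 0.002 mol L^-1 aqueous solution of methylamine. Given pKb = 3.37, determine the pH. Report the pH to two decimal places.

pH = 10.87

CH3NH2 + H2O ⇌ CH3NH3+ + OH-
Kb = 10^(−3.37) = 4.27 × 10^-4
Kb = [OH-]²/(0.002 − [OH-]) = 4.27 × 10^-4
Here C₀/Kb ≈ 4.68, so the small-[OH-] approximation fails. Use the quadratic:
[OH-] = (−Kb + √(Kb² + 4·Kb·C₀))/2 = 7.35 × 10^-4 M
pOH = −log(7.35 × 10^-4) = 3.13; pH = 14.00 − 3.13 = 10.87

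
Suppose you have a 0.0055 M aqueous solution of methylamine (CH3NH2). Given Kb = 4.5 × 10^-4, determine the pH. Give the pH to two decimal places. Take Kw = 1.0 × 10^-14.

CH3NH2 + H2O ⇌ CH3NH3+ + OH-
From the ICE table, Kb = x²/(0.0055 − x) = 4.5 × 10^-4.
x is not negligible relative to C₀; solve x² + 0.00045·x − 2.47e-06 = 0.
x = (−Kb + √(Kb² + 4·Kb·C₀))/2 = 1.36 × 10^-3 M
pOH = 2.87, so pH = 14.00 − pOH = 11.13

pH = 11.13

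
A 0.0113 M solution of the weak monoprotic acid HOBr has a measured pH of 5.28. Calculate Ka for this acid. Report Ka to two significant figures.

Ka = 2.4 × 10^-9

[H+] = 10^(-5.28) = 5.25 × 10^-6 M
At equilibrium [HA] = 0.0113 − 5.25 × 10^-6 = 1.13 × 10^-2 M
Ka = [H+][A-]/[HA] = (5.25 × 10^-6)² / 1.13 × 10^-2 = 2.4 × 10^-9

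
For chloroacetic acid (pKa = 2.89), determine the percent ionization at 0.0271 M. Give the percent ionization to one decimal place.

ClCH2COOH ⇌ ClCH2COO- + H+; let x = [H+] at equilibrium.
Ka = 10^(−2.89) = 1.29 × 10^-3
Ka = x²/(C₀ − x); solving the quadratic gives x = 5.30 × 10^-3 M.
% ionization = x/C₀ × 100% = 5.30 × 10^-3/0.0271 × 100% = 19.6%

19.6%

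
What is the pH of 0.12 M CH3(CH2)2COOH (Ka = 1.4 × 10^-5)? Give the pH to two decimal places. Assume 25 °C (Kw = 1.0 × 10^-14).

CH3(CH2)2COOH ⇌ CH3(CH2)2COO- + H+
Ka = [H+]²/(0.12 − [H+]) = 1.4 × 10^-5
Assume [H+] ≪ 0.12: [H+] ≈ √(1.4 × 10^-5 × 0.12) = 1.30 × 10^-3 M
pH = −log[H+] = −log(1.30 × 10^-3) = 2.89

pH = 2.89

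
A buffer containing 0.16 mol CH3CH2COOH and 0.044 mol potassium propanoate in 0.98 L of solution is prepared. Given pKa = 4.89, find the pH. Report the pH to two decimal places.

pH = 4.33

Using pH = pKa + log([base]/[acid]) with [base]/[acid] = 0.044/0.16:
pH = 4.89 + (-0.561) = 4.33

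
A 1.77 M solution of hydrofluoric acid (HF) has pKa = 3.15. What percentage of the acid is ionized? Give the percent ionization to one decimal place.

HF ⇌ F- + H+; let x = [H+] at equilibrium.
Ka = 10^(−3.15) = 7.08 × 10^-4
x ≈ √(Ka·C₀) = √(7.08 × 10^-4 × 1.77) = 3.54 × 10^-2 M
Fraction ionized = 3.54 × 10^-2 / 1.77 = 0.0200 → 2.0%

2.0%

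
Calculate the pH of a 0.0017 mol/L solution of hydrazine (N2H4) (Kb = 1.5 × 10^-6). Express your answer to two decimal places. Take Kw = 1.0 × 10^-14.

pH = 9.70

N2H4 + H2O ⇌ N2H5+ + OH-
From the ICE table, Kb = x²/(0.0017 − x) = 1.5 × 10^-6.
Since Kb ≪ C₀, x ≈ √(Kb·C₀) = 5.05 × 10^-5 M.
pOH = 4.30, so pH = 14.00 − pOH = 9.70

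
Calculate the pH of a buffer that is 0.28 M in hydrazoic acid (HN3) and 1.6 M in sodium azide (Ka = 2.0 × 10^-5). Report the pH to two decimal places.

pKa = −log(2.0 × 10^-5) = 4.699
Henderson–Hasselbalch: pH = pKa + log([N3-]/[HN3]) = 4.699 + log(1.6/0.28)
pH = 4.699 + (+0.757) = 5.46

pH = 5.46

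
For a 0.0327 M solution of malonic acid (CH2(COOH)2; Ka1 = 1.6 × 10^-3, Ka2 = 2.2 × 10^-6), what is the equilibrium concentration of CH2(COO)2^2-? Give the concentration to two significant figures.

First ionization gives [H+] ≈ [CH2(COOH)COO-] = 6.48 × 10^-3 M.
Second step: Ka2 = [H+][CH2(COO)2^2-]/[CH2(COOH)COO-] ≈ [CH2(COO)2^2-] (since [H+] ≈ [CH2(COOH)COO-]).
So [CH2(COO)2^2-] ≈ Ka2.

2.2 × 10^-6 M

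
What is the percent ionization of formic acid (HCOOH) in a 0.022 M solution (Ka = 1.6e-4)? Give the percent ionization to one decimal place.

HCOOH ⇌ HCOO- + H+; let x = [H+] at equilibrium.
Ka = x²/(C₀ − x); solving the quadratic gives x = 1.80 × 10^-3 M.
Fraction ionized = 1.80 × 10^-3 / 0.022 = 0.0818 → 8.2%

8.2%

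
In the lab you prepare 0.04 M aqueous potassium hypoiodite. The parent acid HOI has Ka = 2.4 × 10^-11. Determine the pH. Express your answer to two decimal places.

pH = 11.59

OI- is the conjugate base of the weak acid HOI.
Kb = Kw/Ka = 1.0×10^-14 / 2.4 × 10^-11 = 4.17 × 10^-4
From the ICE table, Kb = x²/(0.04 − x) = 4.17 × 10^-4.
x is not negligible relative to C₀; solve x² + 0.000417·x − 1.67e-05 = 0.
x = (−Kb + √(Kb² + 4·Kb·C₀))/2 = 3.88 × 10^-3 M
pOH = −log(3.88 × 10^-3) = 2.41; pH = 14.00 − 2.41 = 11.59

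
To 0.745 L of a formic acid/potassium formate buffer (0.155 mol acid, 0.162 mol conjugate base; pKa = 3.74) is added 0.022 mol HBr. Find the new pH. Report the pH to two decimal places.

pH = 3.64

After neutralization: n(HCOOH) = 0.177 mol, n(HCOO-) = 0.14 mol.
pH = pKa + log(n_HCOO-/n_HCOOH) = 3.74 + log(0.14/0.177) = 3.74 + (-0.102)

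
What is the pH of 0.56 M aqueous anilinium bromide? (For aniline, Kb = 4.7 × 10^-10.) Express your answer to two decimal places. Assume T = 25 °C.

pH = 2.46

C6H5NH3+ is the conjugate acid of the weak base C6H5NH2.
Ka = Kw/Kb = 1.0×10^-14 / 4.7 × 10^-10 = 2.13 × 10^-5
Ka = x²/(0.56 − x) = 2.13 × 10^-5
Since Ka ≪ C₀, x ≈ √(Ka·C₀) = 3.45 × 10^-3 M.
pH = −log(3.45 × 10^-3) = 2.46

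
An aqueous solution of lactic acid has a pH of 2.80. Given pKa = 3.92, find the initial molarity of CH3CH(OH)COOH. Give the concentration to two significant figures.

C₀ = 2.2 × 10^-2 M

[H+] = 10^(-2.80) = 1.58 × 10^-3 M = x
Ka = 10^(−3.92) = 1.20 × 10^-4
Ka = x²/(C₀ − x) ⇒ C₀ = x + x²/Ka
C₀ = 1.58 × 10^-3 + (1.58 × 10^-3)²/(1.20 × 10^-4) = 2.24 × 10^-2 M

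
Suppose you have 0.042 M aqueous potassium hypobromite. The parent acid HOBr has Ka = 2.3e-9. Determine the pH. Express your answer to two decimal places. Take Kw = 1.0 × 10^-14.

OBr- is the conjugate base of the weak acid HOBr.
Kb = Kw/Ka = 1.0×10^-14 / 2.3 × 10^-9 = 4.35 × 10^-6
Kb = x²/(0.042 − x) = 4.35 × 10^-6
Since Kb ≪ C₀, x ≈ √(Kb·C₀) = 4.27 × 10^-4 M.
Check: 1% ionized — well under 5%, approximation valid.
pOH = −log(4.27 × 10^-4) = 3.37; pH = 14.00 − 3.37 = 10.63

pH = 10.63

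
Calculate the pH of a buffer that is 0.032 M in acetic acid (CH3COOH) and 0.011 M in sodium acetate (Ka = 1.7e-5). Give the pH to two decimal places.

pH = 4.31

pKa = −log(1.7 × 10^-5) = 4.770
pH = pKa + log([A⁻]/[HA]) = 4.770 + log(0.011/0.032)
pH = 4.770 + (-0.464) = 4.31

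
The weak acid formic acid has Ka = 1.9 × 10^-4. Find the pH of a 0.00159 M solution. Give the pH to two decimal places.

HCOOH ⇌ HCOO- + H+
Ka = [H+]²/(0.00159 − [H+]) = 1.9 × 10^-4
[H+] is not negligible relative to C₀; solve [H+]² + 0.00019·[H+] − 3.02e-07 = 0.
[H+] = [−0.00019 + √(0.00019² + 1.21e-06)]/2 = 4.63 × 10^-4 M
pH = −log(4.63 × 10^-4) = 3.33

pH = 3.33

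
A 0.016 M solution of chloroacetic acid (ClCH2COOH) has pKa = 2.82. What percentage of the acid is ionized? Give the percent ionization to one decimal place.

ClCH2COOH ⇌ ClCH2COO- + H+; let x = [H+] at equilibrium.
Ka = 10^(−2.82) = 1.51 × 10^-3
Ka = x²/(C₀ − x); solving the quadratic gives x = 4.22 × 10^-3 M.
% ionization = x/C₀ × 100% = 4.22 × 10^-3/0.016 × 100% = 26.4%

26.4%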